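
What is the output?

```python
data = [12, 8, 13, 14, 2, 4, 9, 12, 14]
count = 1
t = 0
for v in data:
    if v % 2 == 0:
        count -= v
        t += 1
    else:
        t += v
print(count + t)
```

v=12: even, count = 1-12 = -11; t=1
v=8: even, count = (-11)-8 = -19; t=2
v=13: not even; t=15
v=14: even, count = (-19)-14 = -33; t=16
v=2: even, count = (-33)-2 = -35; t=17
v=4: even, count = (-35)-4 = -39; t=18
v=9: not even; t=27
v=12: even, count = (-39)-12 = -51; t=28
v=14: even, count = (-51)-14 = -65; t=29
count+t = (-65)+29 = -36

-36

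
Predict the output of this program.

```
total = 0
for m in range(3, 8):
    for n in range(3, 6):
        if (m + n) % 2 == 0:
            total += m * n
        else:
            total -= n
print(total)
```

132

m=3,n=3: even sum, total = 0+9 = 9
m=3,n=4: odd sum, total = 9-4 = 5
m=3,n=5: even sum, total = 5+15 = 20
m=4,n=3: odd sum, total = 20-3 = 17
m=4,n=4: even sum, total = 17+16 = 33
m=4,n=5: odd sum, total = 33-5 = 28
m=5,n=3: even sum, total = 28+15 = 43
m=5,n=4: odd sum, total = 43-4 = 39
m=5,n=5: even sum, total = 39+25 = 64
m=6,n=3: odd sum, total = 64-3 = 61
m=6,n=4: even sum, total = 61+24 = 85
m=6,n=5: odd sum, total = 85-5 = 80
m=7,n=3: even sum, total = 80+21 = 101
m=7,n=4: odd sum, total = 101-4 = 97
m=7,n=5: even sum, total = 97+35 = 132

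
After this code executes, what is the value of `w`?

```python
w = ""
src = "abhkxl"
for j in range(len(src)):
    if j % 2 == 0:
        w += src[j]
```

'ahx'

j=0: add 'a' → 'a'
j=1: skip
j=2: add 'h' → 'ah'
j=3: skip
j=4: add 'x' → 'ahx'
j=5: skip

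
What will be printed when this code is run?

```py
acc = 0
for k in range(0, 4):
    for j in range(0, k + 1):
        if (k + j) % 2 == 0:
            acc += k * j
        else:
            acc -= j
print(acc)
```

14

k=0,j=0: even sum, acc = 0+0 = 0
k=1,j=0: odd sum, acc = 0-0 = 0
k=1,j=1: even sum, acc = 0+1 = 1
k=2,j=0: even sum, acc = 1+0 = 1
k=2,j=1: odd sum, acc = 1-1 = 0
k=2,j=2: even sum, acc = 0+4 = 4
k=3,j=0: odd sum, acc = 4-0 = 4
k=3,j=1: even sum, acc = 4+3 = 7
k=3,j=2: odd sum, acc = 7-2 = 5
k=3,j=3: even sum, acc = 5+9 = 14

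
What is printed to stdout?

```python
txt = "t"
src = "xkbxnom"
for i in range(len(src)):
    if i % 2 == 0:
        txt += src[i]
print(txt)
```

txbnm

i=0: add 'x' → 'tx'
i=1: skip
i=2: add 'b' → 'txb'
i=3: skip
i=4: add 'n' → 'txbn'
i=5: skip
i=6: add 'm' → 'txbnm'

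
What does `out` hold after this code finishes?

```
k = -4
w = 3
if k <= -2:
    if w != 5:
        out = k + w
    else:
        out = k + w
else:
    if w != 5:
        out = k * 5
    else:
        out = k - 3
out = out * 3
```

k=-4, w=3
k <= -2 is True; w != 5 is True
→ out = k + w = -1
out = (-1)*3 = -3

-3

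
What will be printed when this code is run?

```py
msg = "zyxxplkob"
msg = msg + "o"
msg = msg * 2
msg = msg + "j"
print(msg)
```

+ 'o' → 'zyxxplkobo'
repeat ×2 → 'zyxxplkobozyxxplkobo'
+ 'j' → 'zyxxplkobozyxxplkoboj'

zyxxplkobozyxxplkoboj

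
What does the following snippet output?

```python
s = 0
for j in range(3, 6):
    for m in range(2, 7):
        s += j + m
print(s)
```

j=3,m=2: s = 0+5 = 5
j=3,m=3: s = 5+6 = 11
j=3,m=4: s = 11+7 = 18
j=3,m=5: s = 18+8 = 26
j=3,m=6: s = 26+9 = 35
j=4,m=2: s = 35+6 = 41
j=4,m=3: s = 41+7 = 48
j=4,m=4: s = 48+8 = 56
j=4,m=5: s = 56+9 = 65
j=4,m=6: s = 65+10 = 75
j=5,m=2: s = 75+7 = 82
j=5,m=3: s = 82+8 = 90
j=5,m=4: s = 90+9 = 99
j=5,m=5: s = 99+10 = 109
j=5,m=6: s = 109+11 = 120

120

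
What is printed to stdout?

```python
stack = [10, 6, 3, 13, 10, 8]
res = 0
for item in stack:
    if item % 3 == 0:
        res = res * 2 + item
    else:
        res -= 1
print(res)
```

item=10: not %3==0, res = 0-1 = -1
item=6: %3==0, res = (-1)*2+6 = 4
item=3: %3==0, res = 4*2+3 = 11
item=13: not %3==0, res = 11-1 = 10
item=10: not %3==0, res = 10-1 = 9
item=8: not %3==0, res = 9-1 = 8

8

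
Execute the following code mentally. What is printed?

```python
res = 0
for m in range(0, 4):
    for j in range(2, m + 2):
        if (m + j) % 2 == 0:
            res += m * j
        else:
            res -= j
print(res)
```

2

m=1,j=2: odd sum, res = 0-2 = -2
m=2,j=2: even sum, res = (-2)+4 = 2
m=2,j=3: odd sum, res = 2-3 = -1
m=3,j=2: odd sum, res = (-1)-2 = -3
m=3,j=3: even sum, res = (-3)+9 = 6
m=3,j=4: odd sum, res = 6-4 = 2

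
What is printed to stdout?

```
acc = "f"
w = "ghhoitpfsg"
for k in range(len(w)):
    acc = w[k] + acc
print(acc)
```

gsfptiohhgf

k=0: prepend 'g' → 'gf'
k=1: prepend 'h' → 'hgf'
k=2: prepend 'h' → 'hhgf'
k=3: prepend 'o' → 'ohhgf'
k=4: prepend 'i' → 'iohhgf'
k=5: prepend 't' → 'tiohhgf'
k=6: prepend 'p' → 'ptiohhgf'
k=7: prepend 'f' → 'fptiohhgf'
k=8: prepend 's' → 'sfptiohhgf'
k=9: prepend 'g' → 'gsfptiohhgf'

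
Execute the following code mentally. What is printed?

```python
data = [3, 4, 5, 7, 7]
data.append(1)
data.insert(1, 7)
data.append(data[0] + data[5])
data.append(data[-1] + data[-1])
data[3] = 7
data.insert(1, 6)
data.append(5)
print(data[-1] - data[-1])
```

0

append 1 → [3, 4, 5, 7, 7, 1]
insert 7 at 1 → [3, 7, 4, 5, 7, 7, 1]
append data[0]+data[5] = 3+7 = 10 → [3, 7, 4, 5, 7, 7, 1, 10]
append data[-1]+data[-1] = 10+10 = 20 → [3, 7, 4, 5, 7, 7, 1, 10, 20]
data[3] = 7 → [3, 7, 4, 7, 7, 7, 1, 10, 20]
insert 6 at 1 → [3, 6, 7, 4, 7, 7, 7, 1, 10, 20]
append 5 → [3, 6, 7, 4, 7, 7, 7, 1, 10, 20, 5]
data[-1]-data[-1] = 5-5 = 0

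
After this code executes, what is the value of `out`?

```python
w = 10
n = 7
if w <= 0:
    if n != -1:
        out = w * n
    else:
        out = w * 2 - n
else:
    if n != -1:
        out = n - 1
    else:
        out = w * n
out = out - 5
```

w=10, n=7
w <= 0 is False; n != -1 is True
→ out = n - 1 = 6
out = 6-5 = 1

1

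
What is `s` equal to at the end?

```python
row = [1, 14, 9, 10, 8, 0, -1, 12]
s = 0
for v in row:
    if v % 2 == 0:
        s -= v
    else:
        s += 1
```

v=1: not even, s = 0+1 = 1
v=14: even, s = 1-14 = -13
v=9: not even, s = (-13)+1 = -12
v=10: even, s = (-12)-10 = -22
v=8: even, s = (-22)-8 = -30
v=0: even, s = (-30)-0 = -30
v=-1: not even, s = (-30)+1 = -29
v=12: even, s = (-29)-12 = -41

-41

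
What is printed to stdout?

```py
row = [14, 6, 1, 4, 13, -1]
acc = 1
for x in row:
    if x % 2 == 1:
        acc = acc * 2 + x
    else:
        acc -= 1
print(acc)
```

x=14: not odd, acc = 1-1 = 0
x=6: not odd, acc = 0-1 = -1
x=1: odd, acc = (-1)*2+1 = -1
x=4: not odd, acc = (-1)-1 = -2
x=13: odd, acc = (-2)*2+13 = 9
x=-1: odd, acc = 9*2+(-1) = 17

17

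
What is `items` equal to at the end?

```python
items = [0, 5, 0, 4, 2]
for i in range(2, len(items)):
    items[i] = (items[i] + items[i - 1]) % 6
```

[0, 5, 5, 3, 5]

i=2: items[2] = (0+5)%6 = 5 → [0, 5, 5, 4, 2]
i=3: items[3] = (4+5)%6 = 3 → [0, 5, 5, 3, 2]
i=4: items[4] = (2+3)%6 = 5 → [0, 5, 5, 3, 5]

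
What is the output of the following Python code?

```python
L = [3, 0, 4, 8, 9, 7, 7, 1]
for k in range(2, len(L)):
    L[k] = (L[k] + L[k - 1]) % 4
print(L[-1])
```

0

k=2: L[2] = (4+0)%4 = 0 → [3, 0, 0, 8, 9, 7, 7, 1]
k=3: L[3] = (8+0)%4 = 0 → [3, 0, 0, 0, 9, 7, 7, 1]
k=4: L[4] = (9+0)%4 = 1 → [3, 0, 0, 0, 1, 7, 7, 1]
k=5: L[5] = (7+1)%4 = 0 → [3, 0, 0, 0, 1, 0, 7, 1]
k=6: L[6] = (7+0)%4 = 3 → [3, 0, 0, 0, 1, 0, 3, 1]
k=7: L[7] = (1+3)%4 = 0 → [3, 0, 0, 0, 1, 0, 3, 0]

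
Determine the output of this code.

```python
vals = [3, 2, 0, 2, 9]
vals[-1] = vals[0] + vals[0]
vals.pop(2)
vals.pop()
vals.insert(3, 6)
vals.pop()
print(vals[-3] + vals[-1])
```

5

vals[-1] = vals[0]+vals[0] = 3+3 = 6 → [3, 2, 0, 2, 6]
pop(2) removes 0 → [3, 2, 2, 6]
pop() removes 6 → [3, 2, 2]
insert 6 at 3 → [3, 2, 2, 6]
pop() removes 6 → [3, 2, 2]
vals[-3]+vals[-1] = 3+2 = 5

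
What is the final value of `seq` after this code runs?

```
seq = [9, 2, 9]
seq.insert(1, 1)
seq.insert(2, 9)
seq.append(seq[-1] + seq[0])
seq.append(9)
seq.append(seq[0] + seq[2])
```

[9, 1, 9, 2, 9, 18, 9, 18]

insert 1 at 1 → [9, 1, 2, 9]
insert 9 at 2 → [9, 1, 9, 2, 9]
append seq[-1]+seq[0] = 9+9 = 18 → [9, 1, 9, 2, 9, 18]
append 9 → [9, 1, 9, 2, 9, 18, 9]
append seq[0]+seq[2] = 9+9 = 18 → [9, 1, 9, 2, 9, 18, 9, 18]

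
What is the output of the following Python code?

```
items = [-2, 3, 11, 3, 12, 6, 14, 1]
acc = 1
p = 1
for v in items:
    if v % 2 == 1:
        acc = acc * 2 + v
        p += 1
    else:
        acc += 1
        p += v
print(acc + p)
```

v=-2: not odd, acc = 1+1 = 2; p=-1
v=3: odd, acc = 2*2+3 = 7; p=0
v=11: odd, acc = 7*2+11 = 25; p=1
v=3: odd, acc = 25*2+3 = 53; p=2
v=12: not odd, acc = 53+1 = 54; p=14
v=6: not odd, acc = 54+1 = 55; p=20
v=14: not odd, acc = 55+1 = 56; p=34
v=1: odd, acc = 56*2+1 = 113; p=35
acc+p = 113+35 = 148

148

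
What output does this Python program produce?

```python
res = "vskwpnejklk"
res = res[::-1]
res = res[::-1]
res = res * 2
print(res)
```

reverse → 'klkjenpwksv'
reverse → 'vskwpnejklk'
repeat ×2 → 'vskwpnejklkvskwpnejklk'

vskwpnejklkvskwpnejklk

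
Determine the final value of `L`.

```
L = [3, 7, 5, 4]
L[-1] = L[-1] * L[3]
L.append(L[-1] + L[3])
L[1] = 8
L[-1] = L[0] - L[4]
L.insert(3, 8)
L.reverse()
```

[-29, 16, 8, 5, 8, 3]

L[-1] = L[-1]*L[3] = 4*4 = 16 → [3, 7, 5, 16]
append L[-1]+L[3] = 16+16 = 32 → [3, 7, 5, 16, 32]
L[1] = 8 → [3, 8, 5, 16, 32]
L[-1] = L[0]-L[4] = 3-32 = -29 → [3, 8, 5, 16, -29]
insert 8 at 3 → [3, 8, 5, 8, 16, -29]
reverse → [-29, 16, 8, 5, 8, 3]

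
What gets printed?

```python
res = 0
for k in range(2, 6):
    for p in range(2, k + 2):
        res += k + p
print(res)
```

k=2,p=2: res = 0+4 = 4
k=2,p=3: res = 4+5 = 9
k=3,p=2: res = 9+5 = 14
k=3,p=3: res = 14+6 = 20
k=3,p=4: res = 20+7 = 27
k=4,p=2: res = 27+6 = 33
k=4,p=3: res = 33+7 = 40
k=4,p=4: res = 40+8 = 48
k=4,p=5: res = 48+9 = 57
k=5,p=2: res = 57+7 = 64
k=5,p=3: res = 64+8 = 72
k=5,p=4: res = 72+9 = 81
k=5,p=5: res = 81+10 = 91
k=5,p=6: res = 91+11 = 102

102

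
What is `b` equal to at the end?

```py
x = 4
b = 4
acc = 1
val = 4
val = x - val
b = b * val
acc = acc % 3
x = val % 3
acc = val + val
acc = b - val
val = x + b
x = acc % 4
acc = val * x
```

0

val = 4-4 = 0
b = 4*0 = 0
acc = 1%3 = 1
x = 0%3 = 0
acc = 0+0 = 0
acc = 0-0 = 0
val = 0+0 = 0
x = 0%4 = 0
acc = 0*0 = 0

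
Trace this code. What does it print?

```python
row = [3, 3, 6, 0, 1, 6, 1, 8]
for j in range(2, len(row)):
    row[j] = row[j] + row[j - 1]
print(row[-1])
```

25

j=2: row[2] = 6+3 = 9 → [3, 3, 9, 0, 1, 6, 1, 8]
j=3: row[3] = 0+9 = 9 → [3, 3, 9, 9, 1, 6, 1, 8]
j=4: row[4] = 1+9 = 10 → [3, 3, 9, 9, 10, 6, 1, 8]
j=5: row[5] = 6+10 = 16 → [3, 3, 9, 9, 10, 16, 1, 8]
j=6: row[6] = 1+16 = 17 → [3, 3, 9, 9, 10, 16, 17, 8]
j=7: row[7] = 8+17 = 25 → [3, 3, 9, 9, 10, 16, 17, 25]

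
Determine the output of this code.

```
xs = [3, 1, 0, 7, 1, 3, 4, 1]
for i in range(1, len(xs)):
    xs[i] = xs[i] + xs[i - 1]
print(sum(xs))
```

88

i=1: xs[1] = 1+3 = 4 → [3, 4, 0, 7, 1, 3, 4, 1]
i=2: xs[2] = 0+4 = 4 → [3, 4, 4, 7, 1, 3, 4, 1]
i=3: xs[3] = 7+4 = 11 → [3, 4, 4, 11, 1, 3, 4, 1]
i=4: xs[4] = 1+11 = 12 → [3, 4, 4, 11, 12, 3, 4, 1]
i=5: xs[5] = 3+12 = 15 → [3, 4, 4, 11, 12, 15, 4, 1]
i=6: xs[6] = 4+15 = 19 → [3, 4, 4, 11, 12, 15, 19, 1]
i=7: xs[7] = 1+19 = 20 → [3, 4, 4, 11, 12, 15, 19, 20]
sum = 88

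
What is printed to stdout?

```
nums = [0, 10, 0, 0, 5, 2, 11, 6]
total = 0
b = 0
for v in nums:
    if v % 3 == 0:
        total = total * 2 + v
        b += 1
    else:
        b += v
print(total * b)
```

v=0: %3==0, total = 0*2+0 = 0; b=1
v=10: not %3==0; b=11
v=0: %3==0, total = 0*2+0 = 0; b=12
v=0: %3==0, total = 0*2+0 = 0; b=13
v=5: not %3==0; b=18
v=2: not %3==0; b=20
v=11: not %3==0; b=31
v=6: %3==0, total = 0*2+6 = 6; b=32
total*b = 6*32 = 192

192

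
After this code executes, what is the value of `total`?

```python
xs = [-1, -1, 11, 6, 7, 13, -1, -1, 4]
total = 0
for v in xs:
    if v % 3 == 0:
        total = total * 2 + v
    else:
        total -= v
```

-34

v=-1: not %3==0, total = 0-(-1) = 1
v=-1: not %3==0, total = 1-(-1) = 2
v=11: not %3==0, total = 2-11 = -9
v=6: %3==0, total = (-9)*2+6 = -12
v=7: not %3==0, total = (-12)-7 = -19
v=13: not %3==0, total = (-19)-13 = -32
v=-1: not %3==0, total = (-32)-(-1) = -31
v=-1: not %3==0, total = (-31)-(-1) = -30
v=4: not %3==0, total = (-30)-4 = -34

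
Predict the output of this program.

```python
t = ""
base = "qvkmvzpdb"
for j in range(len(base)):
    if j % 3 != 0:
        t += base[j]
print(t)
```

vkvzdb

j=0: skip
j=1: add 'v' → 'v'
j=2: add 'k' → 'vk'
j=3: skip
j=4: add 'v' → 'vkv'
j=5: add 'z' → 'vkvz'
j=6: skip
j=7: add 'd' → 'vkvzd'
j=8: add 'b' → 'vkvzdb'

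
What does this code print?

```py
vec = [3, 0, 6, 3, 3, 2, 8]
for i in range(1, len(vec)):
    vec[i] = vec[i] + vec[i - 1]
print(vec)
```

[3, 3, 9, 12, 15, 17, 25]

i=1: vec[1] = 0+3 = 3 → [3, 3, 6, 3, 3, 2, 8]
i=2: vec[2] = 6+3 = 9 → [3, 3, 9, 3, 3, 2, 8]
i=3: vec[3] = 3+9 = 12 → [3, 3, 9, 12, 3, 2, 8]
i=4: vec[4] = 3+12 = 15 → [3, 3, 9, 12, 15, 2, 8]
i=5: vec[5] = 2+15 = 17 → [3, 3, 9, 12, 15, 17, 8]
i=6: vec[6] = 8+17 = 25 → [3, 3, 9, 12, 15, 17, 25]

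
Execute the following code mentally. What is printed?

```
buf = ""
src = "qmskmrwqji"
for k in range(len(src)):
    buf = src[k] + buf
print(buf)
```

k=0: prepend 'q' → 'q'
k=1: prepend 'm' → 'mq'
k=2: prepend 's' → 'smq'
k=3: prepend 'k' → 'ksmq'
k=4: prepend 'm' → 'mksmq'
k=5: prepend 'r' → 'rmksmq'
k=6: prepend 'w' → 'wrmksmq'
k=7: prepend 'q' → 'qwrmksmq'
k=8: prepend 'j' → 'jqwrmksmq'
k=9: prepend 'i' → 'ijqwrmksmq'

ijqwrmksmq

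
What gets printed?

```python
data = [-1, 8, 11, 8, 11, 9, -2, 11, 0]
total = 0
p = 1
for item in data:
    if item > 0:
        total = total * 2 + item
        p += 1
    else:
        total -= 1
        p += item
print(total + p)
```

506

item=-1: not >0, total = 0-1 = -1; p=0
item=8: >0, total = (-1)*2+8 = 6; p=1
item=11: >0, total = 6*2+11 = 23; p=2
item=8: >0, total = 23*2+8 = 54; p=3
item=11: >0, total = 54*2+11 = 119; p=4
item=9: >0, total = 119*2+9 = 247; p=5
item=-2: not >0, total = 247-1 = 246; p=3
item=11: >0, total = 246*2+11 = 503; p=4
item=0: not >0, total = 503-1 = 502; p=4
total+p = 502+4 = 506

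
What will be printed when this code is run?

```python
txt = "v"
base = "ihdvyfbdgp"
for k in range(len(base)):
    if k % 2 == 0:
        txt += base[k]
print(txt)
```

vidybg

k=0: add 'i' → 'vi'
k=1: skip
k=2: add 'd' → 'vid'
k=3: skip
k=4: add 'y' → 'vidy'
k=5: skip
k=6: add 'b' → 'vidyb'
k=7: skip
k=8: add 'g' → 'vidybg'
k=9: skip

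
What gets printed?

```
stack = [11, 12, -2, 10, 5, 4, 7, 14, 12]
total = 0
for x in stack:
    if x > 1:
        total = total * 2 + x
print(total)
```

x=11: >1, total = 0*2+11 = 11
x=12: >1, total = 11*2+12 = 34
x=-2: not >1
x=10: >1, total = 34*2+10 = 78
x=5: >1, total = 78*2+5 = 161
x=4: >1, total = 161*2+4 = 326
x=7: >1, total = 326*2+7 = 659
x=14: >1, total = 659*2+14 = 1332
x=12: >1, total = 1332*2+12 = 2676

2676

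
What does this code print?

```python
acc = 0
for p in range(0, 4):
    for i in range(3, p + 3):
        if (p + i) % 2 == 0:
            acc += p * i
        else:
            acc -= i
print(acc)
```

28

p=1,i=3: even sum, acc = 0+3 = 3
p=2,i=3: odd sum, acc = 3-3 = 0
p=2,i=4: even sum, acc = 0+8 = 8
p=3,i=3: even sum, acc = 8+9 = 17
p=3,i=4: odd sum, acc = 17-4 = 13
p=3,i=5: even sum, acc = 13+15 = 28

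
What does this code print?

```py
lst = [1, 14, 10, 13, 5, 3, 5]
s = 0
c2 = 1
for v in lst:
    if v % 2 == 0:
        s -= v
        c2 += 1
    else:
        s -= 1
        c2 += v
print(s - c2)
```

v=1: not even, s = 0-1 = -1; c2=2
v=14: even, s = (-1)-14 = -15; c2=3
v=10: even, s = (-15)-10 = -25; c2=4
v=13: not even, s = (-25)-1 = -26; c2=17
v=5: not even, s = (-26)-1 = -27; c2=22
v=3: not even, s = (-27)-1 = -28; c2=25
v=5: not even, s = (-28)-1 = -29; c2=30
s-c2 = (-29)-30 = -59

-59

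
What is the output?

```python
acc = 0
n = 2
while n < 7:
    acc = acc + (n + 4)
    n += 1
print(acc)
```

40

n=2: acc = 0+6 = 6
n=3: acc = 6+7 = 13
n=4: acc = 13+8 = 21
n=5: acc = 21+9 = 30
n=6: acc = 30+10 = 40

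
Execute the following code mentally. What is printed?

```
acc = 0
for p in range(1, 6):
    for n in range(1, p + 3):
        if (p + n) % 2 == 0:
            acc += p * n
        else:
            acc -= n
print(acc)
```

p=1,n=1: even sum, acc = 0+1 = 1
p=1,n=2: odd sum, acc = 1-2 = -1
p=1,n=3: even sum, acc = (-1)+3 = 2
p=2,n=1: odd sum, acc = 2-1 = 1
p=2,n=2: even sum, acc = 1+4 = 5
p=2,n=3: odd sum, acc = 5-3 = 2
p=2,n=4: even sum, acc = 2+8 = 10
p=3,n=1: even sum, acc = 10+3 = 13
p=3,n=2: odd sum, acc = 13-2 = 11
p=3,n=3: even sum, acc = 11+9 = 20
p=3,n=4: odd sum, acc = 20-4 = 16
p=3,n=5: even sum, acc = 16+15 = 31
p=4,n=1: odd sum, acc = 31-1 = 30
p=4,n=2: even sum, acc = 30+8 = 38
p=4,n=3: odd sum, acc = 38-3 = 35
p=4,n=4: even sum, acc = 35+16 = 51
p=4,n=5: odd sum, acc = 51-5 = 46
p=4,n=6: even sum, acc = 46+24 = 70
p=5,n=1: even sum, acc = 70+5 = 75
p=5,n=2: odd sum, acc = 75-2 = 73
p=5,n=3: even sum, acc = 73+15 = 88
p=5,n=4: odd sum, acc = 88-4 = 84
p=5,n=5: even sum, acc = 84+25 = 109
p=5,n=6: odd sum, acc = 109-6 = 103
p=5,n=7: even sum, acc = 103+35 = 138

138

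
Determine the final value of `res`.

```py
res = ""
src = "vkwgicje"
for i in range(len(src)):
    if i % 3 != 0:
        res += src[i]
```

'kwice'

i=0: skip
i=1: add 'k' → 'k'
i=2: add 'w' → 'kw'
i=3: skip
i=4: add 'i' → 'kwi'
i=5: add 'c' → 'kwic'
i=6: skip
i=7: add 'e' → 'kwice'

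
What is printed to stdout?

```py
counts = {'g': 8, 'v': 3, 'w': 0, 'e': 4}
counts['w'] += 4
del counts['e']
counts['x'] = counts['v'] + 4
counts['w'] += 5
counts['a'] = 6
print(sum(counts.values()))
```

counts['w'] = 0+4 = 4 → {'g': 8, 'v': 3, 'w': 4, 'e': 4}
del 'e' → {'g': 8, 'v': 3, 'w': 4}
counts['x'] = counts['v']+4 = 7 → {'g': 8, 'v': 3, 'w': 4, 'x': 7}
counts['w'] = 4+5 = 9 → {'g': 8, 'v': 3, 'w': 9, 'x': 7}
counts['a'] = 6 → {'g': 8, 'v': 3, 'w': 9, 'x': 7, 'a': 6}
sum of values = 33

33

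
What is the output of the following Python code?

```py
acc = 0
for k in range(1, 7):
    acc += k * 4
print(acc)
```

k=1: acc = 0+1*4 = 4
k=2: acc = 4+2*4 = 12
k=3: acc = 12+3*4 = 24
k=4: acc = 24+4*4 = 40
k=5: acc = 40+5*4 = 60
k=6: acc = 60+6*4 = 84

84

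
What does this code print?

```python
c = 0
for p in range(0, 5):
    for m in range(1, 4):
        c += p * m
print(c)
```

60

p=0,m=1: c = 0+0 = 0
p=0,m=2: c = 0+0 = 0
p=0,m=3: c = 0+0 = 0
p=1,m=1: c = 0+1 = 1
p=1,m=2: c = 1+2 = 3
p=1,m=3: c = 3+3 = 6
p=2,m=1: c = 6+2 = 8
p=2,m=2: c = 8+4 = 12
p=2,m=3: c = 12+6 = 18
p=3,m=1: c = 18+3 = 21
p=3,m=2: c = 21+6 = 27
p=3,m=3: c = 27+9 = 36
p=4,m=1: c = 36+4 = 40
p=4,m=2: c = 40+8 = 48
p=4,m=3: c = 48+12 = 60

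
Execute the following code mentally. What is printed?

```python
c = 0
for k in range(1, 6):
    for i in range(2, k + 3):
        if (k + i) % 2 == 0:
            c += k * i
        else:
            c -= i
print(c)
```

131

k=1,i=2: odd sum, c = 0-2 = -2
k=1,i=3: even sum, c = (-2)+3 = 1
k=2,i=2: even sum, c = 1+4 = 5
k=2,i=3: odd sum, c = 5-3 = 2
k=2,i=4: even sum, c = 2+8 = 10
k=3,i=2: odd sum, c = 10-2 = 8
k=3,i=3: even sum, c = 8+9 = 17
k=3,i=4: odd sum, c = 17-4 = 13
k=3,i=5: even sum, c = 13+15 = 28
k=4,i=2: even sum, c = 28+8 = 36
k=4,i=3: odd sum, c = 36-3 = 33
k=4,i=4: even sum, c = 33+16 = 49
k=4,i=5: odd sum, c = 49-5 = 44
k=4,i=6: even sum, c = 44+24 = 68
k=5,i=2: odd sum, c = 68-2 = 66
k=5,i=3: even sum, c = 66+15 = 81
k=5,i=4: odd sum, c = 81-4 = 77
k=5,i=5: even sum, c = 77+25 = 102
k=5,i=6: odd sum, c = 102-6 = 96
k=5,i=7: even sum, c = 96+35 = 131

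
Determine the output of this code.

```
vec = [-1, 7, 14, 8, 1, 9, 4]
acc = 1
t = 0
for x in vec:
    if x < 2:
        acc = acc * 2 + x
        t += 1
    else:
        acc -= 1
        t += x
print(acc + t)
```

x=-1: <2, acc = 1*2+(-1) = 1; t=1
x=7: not <2, acc = 1-1 = 0; t=8
x=14: not <2, acc = 0-1 = -1; t=22
x=8: not <2, acc = (-1)-1 = -2; t=30
x=1: <2, acc = (-2)*2+1 = -3; t=31
x=9: not <2, acc = (-3)-1 = -4; t=40
x=4: not <2, acc = (-4)-1 = -5; t=44
acc+t = (-5)+44 = 39

39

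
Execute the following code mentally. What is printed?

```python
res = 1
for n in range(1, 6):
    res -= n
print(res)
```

n=1: res = 1-1 = 0
n=2: res = 0-2 = -2
n=3: res = (-2)-3 = -5
n=4: res = (-5)-4 = -9
n=5: res = (-9)-5 = -14

-14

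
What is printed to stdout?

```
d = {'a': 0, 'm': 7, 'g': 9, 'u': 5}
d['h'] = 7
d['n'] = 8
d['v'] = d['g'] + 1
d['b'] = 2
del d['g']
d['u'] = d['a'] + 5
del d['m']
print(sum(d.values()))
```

32

d['h'] = 7 → {'a': 0, 'm': 7, 'g': 9, 'u': 5, 'h': 7}
d['n'] = 8 → {'a': 0, 'm': 7, 'g': 9, 'u': 5, 'h': 7, 'n': 8}
d['v'] = d['g']+1 = 10 → {'a': 0, 'm': 7, 'g': 9, 'u': 5, 'h': 7, 'n': 8, 'v': 10}
d['b'] = 2 → {'a': 0, 'm': 7, 'g': 9, 'u': 5, 'h': 7, 'n': 8, 'v': 10, 'b': 2}
del 'g' → {'a': 0, 'm': 7, 'u': 5, 'h': 7, 'n': 8, 'v': 10, 'b': 2}
d['u'] = d['a']+5 = 5 → {'a': 0, 'm': 7, 'u': 5, 'h': 7, 'n': 8, 'v': 10, 'b': 2}
del 'm' → {'a': 0, 'u': 5, 'h': 7, 'n': 8, 'v': 10, 'b': 2}
sum of values = 32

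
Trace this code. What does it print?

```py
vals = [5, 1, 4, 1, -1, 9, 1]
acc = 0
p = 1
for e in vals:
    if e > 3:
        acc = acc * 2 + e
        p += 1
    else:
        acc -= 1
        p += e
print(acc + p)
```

e=5: >3, acc = 0*2+5 = 5; p=2
e=1: not >3, acc = 5-1 = 4; p=3
e=4: >3, acc = 4*2+4 = 12; p=4
e=1: not >3, acc = 12-1 = 11; p=5
e=-1: not >3, acc = 11-1 = 10; p=4
e=9: >3, acc = 10*2+9 = 29; p=5
e=1: not >3, acc = 29-1 = 28; p=6
acc+p = 28+6 = 34

34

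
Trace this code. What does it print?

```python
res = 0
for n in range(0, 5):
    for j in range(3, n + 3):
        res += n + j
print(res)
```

n=1,j=3: res = 0+4 = 4
n=2,j=3: res = 4+5 = 9
n=2,j=4: res = 9+6 = 15
n=3,j=3: res = 15+6 = 21
n=3,j=4: res = 21+7 = 28
n=3,j=5: res = 28+8 = 36
n=4,j=3: res = 36+7 = 43
n=4,j=4: res = 43+8 = 51
n=4,j=5: res = 51+9 = 60
n=4,j=6: res = 60+10 = 70

70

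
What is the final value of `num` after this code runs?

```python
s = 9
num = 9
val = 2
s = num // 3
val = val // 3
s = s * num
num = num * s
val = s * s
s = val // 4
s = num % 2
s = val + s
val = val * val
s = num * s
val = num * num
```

s = 9//3 = 3
val = 2//3 = 0
s = 3*9 = 27
num = 9*27 = 243
val = 27*27 = 729
s = 729//4 = 182
s = 243%2 = 1
s = 729+1 = 730
val = 729*729 = 531441
s = 243*730 = 177390
val = 243*243 = 59049

243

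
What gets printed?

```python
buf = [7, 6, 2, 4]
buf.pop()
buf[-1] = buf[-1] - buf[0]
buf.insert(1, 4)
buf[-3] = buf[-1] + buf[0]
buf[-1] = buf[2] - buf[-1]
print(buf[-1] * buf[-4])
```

pop() removes 4 → [7, 6, 2]
buf[-1] = buf[-1]-buf[0] = 2-7 = -5 → [7, 6, -5]
insert 4 at 1 → [7, 4, 6, -5]
buf[-3] = buf[-1]+buf[0] = (-5)+7 = 2 → [7, 2, 6, -5]
buf[-1] = buf[2]-buf[-1] = 6-(-5) = 11 → [7, 2, 6, 11]
buf[-1]*buf[-4] = 11*7 = 77

77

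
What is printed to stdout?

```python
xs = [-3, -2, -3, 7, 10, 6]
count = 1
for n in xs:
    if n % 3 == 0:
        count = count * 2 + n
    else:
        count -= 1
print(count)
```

n=-3: %3==0, count = 1*2+(-3) = -1
n=-2: not %3==0, count = (-1)-1 = -2
n=-3: %3==0, count = (-2)*2+(-3) = -7
n=7: not %3==0, count = (-7)-1 = -8
n=10: not %3==0, count = (-8)-1 = -9
n=6: %3==0, count = (-9)*2+6 = -12

-12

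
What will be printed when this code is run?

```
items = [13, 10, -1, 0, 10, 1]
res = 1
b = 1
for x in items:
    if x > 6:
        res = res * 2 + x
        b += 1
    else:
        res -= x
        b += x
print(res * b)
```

364

x=13: >6, res = 1*2+13 = 15; b=2
x=10: >6, res = 15*2+10 = 40; b=3
x=-1: not >6, res = 40-(-1) = 41; b=2
x=0: not >6, res = 41-0 = 41; b=2
x=10: >6, res = 41*2+10 = 92; b=3
x=1: not >6, res = 92-1 = 91; b=4
res*b = 91*4 = 364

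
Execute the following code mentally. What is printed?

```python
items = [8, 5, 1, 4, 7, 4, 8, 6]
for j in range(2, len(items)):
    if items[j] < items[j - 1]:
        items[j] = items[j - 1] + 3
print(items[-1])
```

23

j=2: 1<5, items[2] = 5+3 = 8 → [8, 5, 8, 4, 7, 4, 8, 6]
j=3: 4<8, items[3] = 8+3 = 11 → [8, 5, 8, 11, 7, 4, 8, 6]
j=4: 7<11, items[4] = 11+3 = 14 → [8, 5, 8, 11, 14, 4, 8, 6]
j=5: 4<14, items[5] = 14+3 = 17 → [8, 5, 8, 11, 14, 17, 8, 6]
j=6: 8<17, items[6] = 17+3 = 20 → [8, 5, 8, 11, 14, 17, 20, 6]
j=7: 6<20, items[7] = 20+3 = 23 → [8, 5, 8, 11, 14, 17, 20, 23]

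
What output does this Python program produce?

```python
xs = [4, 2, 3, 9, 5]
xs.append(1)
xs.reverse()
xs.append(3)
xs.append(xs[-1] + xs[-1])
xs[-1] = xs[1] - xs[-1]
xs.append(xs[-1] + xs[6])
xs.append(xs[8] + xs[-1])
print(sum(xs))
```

append 1 → [4, 2, 3, 9, 5, 1]
reverse → [1, 5, 9, 3, 2, 4]
append 3 → [1, 5, 9, 3, 2, 4, 3]
append xs[-1]+xs[-1] = 3+3 = 6 → [1, 5, 9, 3, 2, 4, 3, 6]
xs[-1] = xs[1]-xs[-1] = 5-6 = -1 → [1, 5, 9, 3, 2, 4, 3, -1]
append xs[-1]+xs[6] = (-1)+3 = 2 → [1, 5, 9, 3, 2, 4, 3, -1, 2]
append xs[8]+xs[-1] = 2+2 = 4 → [1, 5, 9, 3, 2, 4, 3, -1, 2, 4]
sum = 32

32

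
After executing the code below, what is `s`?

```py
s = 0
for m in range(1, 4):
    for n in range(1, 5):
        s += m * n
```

60

m=1,n=1: s = 0+1 = 1
m=1,n=2: s = 1+2 = 3
m=1,n=3: s = 3+3 = 6
m=1,n=4: s = 6+4 = 10
m=2,n=1: s = 10+2 = 12
m=2,n=2: s = 12+4 = 16
m=2,n=3: s = 16+6 = 22
m=2,n=4: s = 22+8 = 30
m=3,n=1: s = 30+3 = 33
m=3,n=2: s = 33+6 = 39
m=3,n=3: s = 39+9 = 48
m=3,n=4: s = 48+12 = 60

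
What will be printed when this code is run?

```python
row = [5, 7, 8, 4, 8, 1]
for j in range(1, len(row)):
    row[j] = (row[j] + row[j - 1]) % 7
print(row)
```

j=1: row[1] = (7+5)%7 = 5 → [5, 5, 8, 4, 8, 1]
j=2: row[2] = (8+5)%7 = 6 → [5, 5, 6, 4, 8, 1]
j=3: row[3] = (4+6)%7 = 3 → [5, 5, 6, 3, 8, 1]
j=4: row[4] = (8+3)%7 = 4 → [5, 5, 6, 3, 4, 1]
j=5: row[5] = (1+4)%7 = 5 → [5, 5, 6, 3, 4, 5]

[5, 5, 6, 3, 4, 5]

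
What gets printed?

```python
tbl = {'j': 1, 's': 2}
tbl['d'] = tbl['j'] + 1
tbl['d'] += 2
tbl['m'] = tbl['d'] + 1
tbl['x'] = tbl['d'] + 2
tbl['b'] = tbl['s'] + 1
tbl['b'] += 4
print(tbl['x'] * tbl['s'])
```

tbl['d'] = tbl['j']+1 = 2 → {'j': 1, 's': 2, 'd': 2}
tbl['d'] = 2+2 = 4 → {'j': 1, 's': 2, 'd': 4}
tbl['m'] = tbl['d']+1 = 5 → {'j': 1, 's': 2, 'd': 4, 'm': 5}
tbl['x'] = tbl['d']+2 = 6 → {'j': 1, 's': 2, 'd': 4, 'm': 5, 'x': 6}
tbl['b'] = tbl['s']+1 = 3 → {'j': 1, 's': 2, 'd': 4, 'm': 5, 'x': 6, 'b': 3}
tbl['b'] = 3+4 = 7 → {'j': 1, 's': 2, 'd': 4, 'm': 5, 'x': 6, 'b': 7}
tbl['x']*tbl['s'] = 6*2 = 12

12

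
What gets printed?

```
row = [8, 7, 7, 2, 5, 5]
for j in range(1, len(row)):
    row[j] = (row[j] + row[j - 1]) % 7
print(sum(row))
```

20

j=1: row[1] = (7+8)%7 = 1 → [8, 1, 7, 2, 5, 5]
j=2: row[2] = (7+1)%7 = 1 → [8, 1, 1, 2, 5, 5]
j=3: row[3] = (2+1)%7 = 3 → [8, 1, 1, 3, 5, 5]
j=4: row[4] = (5+3)%7 = 1 → [8, 1, 1, 3, 1, 5]
j=5: row[5] = (5+1)%7 = 6 → [8, 1, 1, 3, 1, 6]
sum = 20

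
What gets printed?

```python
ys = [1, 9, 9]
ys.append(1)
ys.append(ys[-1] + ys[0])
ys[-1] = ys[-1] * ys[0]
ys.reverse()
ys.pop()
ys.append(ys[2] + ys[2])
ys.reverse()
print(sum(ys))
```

39

append 1 → [1, 9, 9, 1]
append ys[-1]+ys[0] = 1+1 = 2 → [1, 9, 9, 1, 2]
ys[-1] = ys[-1]*ys[0] = 2*1 = 2 → [1, 9, 9, 1, 2]
reverse → [2, 1, 9, 9, 1]
pop() removes 1 → [2, 1, 9, 9]
append ys[2]+ys[2] = 9+9 = 18 → [2, 1, 9, 9, 18]
reverse → [18, 9, 9, 1, 2]
sum = 39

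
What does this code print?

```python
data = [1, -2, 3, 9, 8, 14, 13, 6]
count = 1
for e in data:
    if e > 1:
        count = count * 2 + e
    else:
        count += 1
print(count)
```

584

e=1: not >1, count = 1+1 = 2
e=-2: not >1, count = 2+1 = 3
e=3: >1, count = 3*2+3 = 9
e=9: >1, count = 9*2+9 = 27
e=8: >1, count = 27*2+8 = 62
e=14: >1, count = 62*2+14 = 138
e=13: >1, count = 138*2+13 = 289
e=6: >1, count = 289*2+6 = 584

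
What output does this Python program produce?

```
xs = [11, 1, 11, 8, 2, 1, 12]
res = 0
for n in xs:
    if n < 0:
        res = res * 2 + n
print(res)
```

n=11: not <0
n=1: not <0
n=11: not <0
n=8: not <0
n=2: not <0
n=1: not <0
n=12: not <0

0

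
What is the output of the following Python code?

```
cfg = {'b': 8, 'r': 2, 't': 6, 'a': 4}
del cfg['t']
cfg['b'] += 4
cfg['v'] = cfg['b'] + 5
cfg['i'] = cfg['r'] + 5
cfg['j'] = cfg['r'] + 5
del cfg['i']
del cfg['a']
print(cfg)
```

del 't' → {'b': 8, 'r': 2, 'a': 4}
cfg['b'] = 8+4 = 12 → {'b': 12, 'r': 2, 'a': 4}
cfg['v'] = cfg['b']+5 = 17 → {'b': 12, 'r': 2, 'a': 4, 'v': 17}
cfg['i'] = cfg['r']+5 = 7 → {'b': 12, 'r': 2, 'a': 4, 'v': 17, 'i': 7}
cfg['j'] = cfg['r']+5 = 7 → {'b': 12, 'r': 2, 'a': 4, 'v': 17, 'i': 7, 'j': 7}
del 'i' → {'b': 12, 'r': 2, 'a': 4, 'v': 17, 'j': 7}
del 'a' → {'b': 12, 'r': 2, 'v': 17, 'j': 7}

{'b': 12, 'r': 2, 'v': 17, 'j': 7}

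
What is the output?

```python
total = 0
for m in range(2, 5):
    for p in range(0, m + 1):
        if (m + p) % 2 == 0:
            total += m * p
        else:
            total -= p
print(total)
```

m=2,p=0: even sum, total = 0+0 = 0
m=2,p=1: odd sum, total = 0-1 = -1
m=2,p=2: even sum, total = (-1)+4 = 3
m=3,p=0: odd sum, total = 3-0 = 3
m=3,p=1: even sum, total = 3+3 = 6
m=3,p=2: odd sum, total = 6-2 = 4
m=3,p=3: even sum, total = 4+9 = 13
m=4,p=0: even sum, total = 13+0 = 13
m=4,p=1: odd sum, total = 13-1 = 12
m=4,p=2: even sum, total = 12+8 = 20
m=4,p=3: odd sum, total = 20-3 = 17
m=4,p=4: even sum, total = 17+16 = 33

33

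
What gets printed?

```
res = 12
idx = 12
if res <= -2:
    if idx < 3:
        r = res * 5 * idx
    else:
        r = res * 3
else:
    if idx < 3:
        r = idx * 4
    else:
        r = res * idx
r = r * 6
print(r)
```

864

res=12, idx=12
res <= -2 is False; idx < 3 is False
→ r = res * idx = 144
r = 144*6 = 864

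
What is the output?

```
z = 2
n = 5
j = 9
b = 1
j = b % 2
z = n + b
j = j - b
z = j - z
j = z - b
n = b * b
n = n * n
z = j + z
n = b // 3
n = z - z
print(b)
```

1

j = 1%2 = 1
z = 5+1 = 6
j = 1-1 = 0
z = 0-6 = -6
j = (-6)-1 = -7
n = 1*1 = 1
n = 1*1 = 1
z = (-7)+(-6) = -13
n = 1//3 = 0
n = (-13)-(-13) = 0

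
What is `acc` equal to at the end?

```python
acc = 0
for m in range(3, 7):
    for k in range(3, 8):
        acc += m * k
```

450

m=3,k=3: acc = 0+9 = 9
m=3,k=4: acc = 9+12 = 21
m=3,k=5: acc = 21+15 = 36
m=3,k=6: acc = 36+18 = 54
m=3,k=7: acc = 54+21 = 75
m=4,k=3: acc = 75+12 = 87
m=4,k=4: acc = 87+16 = 103
m=4,k=5: acc = 103+20 = 123
m=4,k=6: acc = 123+24 = 147
m=4,k=7: acc = 147+28 = 175
m=5,k=3: acc = 175+15 = 190
m=5,k=4: acc = 190+20 = 210
m=5,k=5: acc = 210+25 = 235
m=5,k=6: acc = 235+30 = 265
m=5,k=7: acc = 265+35 = 300
m=6,k=3: acc = 300+18 = 318
m=6,k=4: acc = 318+24 = 342
m=6,k=5: acc = 342+30 = 372
m=6,k=6: acc = 372+36 = 408
m=6,k=7: acc = 408+42 = 450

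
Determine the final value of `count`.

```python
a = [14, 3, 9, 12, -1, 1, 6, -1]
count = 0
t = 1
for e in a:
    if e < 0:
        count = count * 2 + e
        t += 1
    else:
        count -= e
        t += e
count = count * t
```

-8112

e=14: not <0, count = 0-14 = -14; t=15
e=3: not <0, count = (-14)-3 = -17; t=18
e=9: not <0, count = (-17)-9 = -26; t=27
e=12: not <0, count = (-26)-12 = -38; t=39
e=-1: <0, count = (-38)*2+(-1) = -77; t=40
e=1: not <0, count = (-77)-1 = -78; t=41
e=6: not <0, count = (-78)-6 = -84; t=47
e=-1: <0, count = (-84)*2+(-1) = -169; t=48
count*t = (-169)*48 = -8112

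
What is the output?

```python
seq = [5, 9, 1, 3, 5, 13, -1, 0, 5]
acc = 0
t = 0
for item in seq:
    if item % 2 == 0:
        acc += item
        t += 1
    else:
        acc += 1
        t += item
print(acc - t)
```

item=5: not even, acc = 0+1 = 1; t=5
item=9: not even, acc = 1+1 = 2; t=14
item=1: not even, acc = 2+1 = 3; t=15
item=3: not even, acc = 3+1 = 4; t=18
item=5: not even, acc = 4+1 = 5; t=23
item=13: not even, acc = 5+1 = 6; t=36
item=-1: not even, acc = 6+1 = 7; t=35
item=0: even, acc = 7+0 = 7; t=36
item=5: not even, acc = 7+1 = 8; t=41
acc-t = 8-41 = -33

-33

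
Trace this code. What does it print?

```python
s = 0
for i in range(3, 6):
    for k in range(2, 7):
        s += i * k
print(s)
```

240

i=3,k=2: s = 0+6 = 6
i=3,k=3: s = 6+9 = 15
i=3,k=4: s = 15+12 = 27
i=3,k=5: s = 27+15 = 42
i=3,k=6: s = 42+18 = 60
i=4,k=2: s = 60+8 = 68
i=4,k=3: s = 68+12 = 80
i=4,k=4: s = 80+16 = 96
i=4,k=5: s = 96+20 = 116
i=4,k=6: s = 116+24 = 140
i=5,k=2: s = 140+10 = 150
i=5,k=3: s = 150+15 = 165
i=5,k=4: s = 165+20 = 185
i=5,k=5: s = 185+25 = 210
i=5,k=6: s = 210+30 = 240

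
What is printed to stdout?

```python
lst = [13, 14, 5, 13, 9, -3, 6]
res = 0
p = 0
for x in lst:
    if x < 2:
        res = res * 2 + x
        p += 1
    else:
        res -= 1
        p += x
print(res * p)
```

x=13: not <2, res = 0-1 = -1; p=13
x=14: not <2, res = (-1)-1 = -2; p=27
x=5: not <2, res = (-2)-1 = -3; p=32
x=13: not <2, res = (-3)-1 = -4; p=45
x=9: not <2, res = (-4)-1 = -5; p=54
x=-3: <2, res = (-5)*2+(-3) = -13; p=55
x=6: not <2, res = (-13)-1 = -14; p=61
res*p = (-14)*61 = -854

-854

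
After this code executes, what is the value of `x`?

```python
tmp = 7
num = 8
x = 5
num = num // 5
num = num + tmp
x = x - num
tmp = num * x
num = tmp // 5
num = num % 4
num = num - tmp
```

num = 8//5 = 1
num = 1+7 = 8
x = 5-8 = -3
tmp = 8*(-3) = -24
num = (-24)//5 = -5
num = (-5)%4 = 3
num = 3-(-24) = 27

-3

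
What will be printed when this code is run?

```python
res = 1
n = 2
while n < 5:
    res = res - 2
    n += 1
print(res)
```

n=2: res = 1-2 = -1
n=3: res = (-1)-2 = -3
n=4: res = (-3)-2 = -5

-5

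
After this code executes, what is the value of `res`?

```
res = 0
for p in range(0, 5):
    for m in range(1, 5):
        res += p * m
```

p=0,m=1: res = 0+0 = 0
p=0,m=2: res = 0+0 = 0
p=0,m=3: res = 0+0 = 0
p=0,m=4: res = 0+0 = 0
p=1,m=1: res = 0+1 = 1
p=1,m=2: res = 1+2 = 3
p=1,m=3: res = 3+3 = 6
p=1,m=4: res = 6+4 = 10
p=2,m=1: res = 10+2 = 12
p=2,m=2: res = 12+4 = 16
p=2,m=3: res = 16+6 = 22
p=2,m=4: res = 22+8 = 30
p=3,m=1: res = 30+3 = 33
p=3,m=2: res = 33+6 = 39
p=3,m=3: res = 39+9 = 48
p=3,m=4: res = 48+12 = 60
p=4,m=1: res = 60+4 = 64
p=4,m=2: res = 64+8 = 72
p=4,m=3: res = 72+12 = 84
p=4,m=4: res = 84+16 = 100

100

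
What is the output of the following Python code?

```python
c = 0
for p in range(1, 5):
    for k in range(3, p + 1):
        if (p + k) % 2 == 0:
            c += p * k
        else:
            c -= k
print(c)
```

p=3,k=3: even sum, c = 0+9 = 9
p=4,k=3: odd sum, c = 9-3 = 6
p=4,k=4: even sum, c = 6+16 = 22

22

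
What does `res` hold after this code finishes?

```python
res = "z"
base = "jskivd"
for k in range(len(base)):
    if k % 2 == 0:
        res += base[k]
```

k=0: add 'j' → 'zj'
k=1: skip
k=2: add 'k' → 'zjk'
k=3: skip
k=4: add 'v' → 'zjkv'
k=5: skip

'zjkv'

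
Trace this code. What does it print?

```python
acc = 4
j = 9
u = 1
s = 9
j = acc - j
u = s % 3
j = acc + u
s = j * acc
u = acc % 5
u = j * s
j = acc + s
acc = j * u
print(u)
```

64

j = 4-9 = -5
u = 9%3 = 0
j = 4+0 = 4
s = 4*4 = 16
u = 4%5 = 4
u = 4*16 = 64
j = 4+16 = 20
acc = 20*64 = 1280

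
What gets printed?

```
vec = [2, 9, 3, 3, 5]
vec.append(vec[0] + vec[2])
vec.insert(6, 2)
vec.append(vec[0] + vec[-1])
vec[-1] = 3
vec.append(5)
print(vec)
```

[2, 9, 3, 3, 5, 5, 2, 3, 5]

append vec[0]+vec[2] = 2+3 = 5 → [2, 9, 3, 3, 5, 5]
insert 2 at 6 → [2, 9, 3, 3, 5, 5, 2]
append vec[0]+vec[-1] = 2+2 = 4 → [2, 9, 3, 3, 5, 5, 2, 4]
vec[-1] = 3 → [2, 9, 3, 3, 5, 5, 2, 3]
append 5 → [2, 9, 3, 3, 5, 5, 2, 3, 5]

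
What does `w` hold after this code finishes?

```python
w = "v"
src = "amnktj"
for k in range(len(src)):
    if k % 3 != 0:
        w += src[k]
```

k=0: skip
k=1: add 'm' → 'vm'
k=2: add 'n' → 'vmn'
k=3: skip
k=4: add 't' → 'vmnt'
k=5: add 'j' → 'vmntj'

'vmntj'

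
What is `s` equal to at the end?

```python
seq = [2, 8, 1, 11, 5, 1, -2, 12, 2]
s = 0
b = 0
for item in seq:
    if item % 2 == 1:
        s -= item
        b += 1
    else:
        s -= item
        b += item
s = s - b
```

-66

item=2: not odd, s = 0-2 = -2; b=2
item=8: not odd, s = (-2)-8 = -10; b=10
item=1: odd, s = (-10)-1 = -11; b=11
item=11: odd, s = (-11)-11 = -22; b=12
item=5: odd, s = (-22)-5 = -27; b=13
item=1: odd, s = (-27)-1 = -28; b=14
item=-2: not odd, s = (-28)-(-2) = -26; b=12
item=12: not odd, s = (-26)-12 = -38; b=24
item=2: not odd, s = (-38)-2 = -40; b=26
s-b = (-40)-26 = -66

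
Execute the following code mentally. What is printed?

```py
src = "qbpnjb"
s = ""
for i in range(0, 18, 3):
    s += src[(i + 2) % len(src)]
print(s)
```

pbpbpb

i=0: add src[2]='p' → 'p'
i=3: add src[5]='b' → 'pb'
i=6: add src[2]='p' → 'pbp'
i=9: add src[5]='b' → 'pbpb'
i=12: add src[2]='p' → 'pbpbp'
i=15: add src[5]='b' → 'pbpbpb'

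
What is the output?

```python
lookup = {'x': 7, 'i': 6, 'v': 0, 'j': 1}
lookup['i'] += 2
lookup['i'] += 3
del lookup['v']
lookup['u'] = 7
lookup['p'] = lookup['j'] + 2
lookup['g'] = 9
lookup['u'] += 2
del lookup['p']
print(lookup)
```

{'x': 7, 'i': 11, 'j': 1, 'u': 9, 'g': 9}

lookup['i'] = 6+2 = 8 → {'x': 7, 'i': 8, 'v': 0, 'j': 1}
lookup['i'] = 8+3 = 11 → {'x': 7, 'i': 11, 'v': 0, 'j': 1}
del 'v' → {'x': 7, 'i': 11, 'j': 1}
lookup['u'] = 7 → {'x': 7, 'i': 11, 'j': 1, 'u': 7}
lookup['p'] = lookup['j']+2 = 3 → {'x': 7, 'i': 11, 'j': 1, 'u': 7, 'p': 3}
lookup['g'] = 9 → {'x': 7, 'i': 11, 'j': 1, 'u': 7, 'p': 3, 'g': 9}
lookup['u'] = 7+2 = 9 → {'x': 7, 'i': 11, 'j': 1, 'u': 9, 'p': 3, 'g': 9}
del 'p' → {'x': 7, 'i': 11, 'j': 1, 'u': 9, 'g': 9}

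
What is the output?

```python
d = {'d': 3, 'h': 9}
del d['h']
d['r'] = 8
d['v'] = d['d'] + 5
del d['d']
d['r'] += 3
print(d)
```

{'r': 11, 'v': 8}

del 'h' → {'d': 3}
d['r'] = 8 → {'d': 3, 'r': 8}
d['v'] = d['d']+5 = 8 → {'d': 3, 'r': 8, 'v': 8}
del 'd' → {'r': 8, 'v': 8}
d['r'] = 8+3 = 11 → {'r': 11, 'v': 8}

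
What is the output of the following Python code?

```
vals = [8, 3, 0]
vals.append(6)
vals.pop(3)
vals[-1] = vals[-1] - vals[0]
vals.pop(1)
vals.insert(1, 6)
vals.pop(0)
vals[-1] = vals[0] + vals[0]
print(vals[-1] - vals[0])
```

6

append 6 → [8, 3, 0, 6]
pop(3) removes 6 → [8, 3, 0]
vals[-1] = vals[-1]-vals[0] = 0-8 = -8 → [8, 3, -8]
pop(1) removes 3 → [8, -8]
insert 6 at 1 → [8, 6, -8]
pop(0) removes 8 → [6, -8]
vals[-1] = vals[0]+vals[0] = 6+6 = 12 → [6, 12]
vals[-1]-vals[0] = 12-6 = 6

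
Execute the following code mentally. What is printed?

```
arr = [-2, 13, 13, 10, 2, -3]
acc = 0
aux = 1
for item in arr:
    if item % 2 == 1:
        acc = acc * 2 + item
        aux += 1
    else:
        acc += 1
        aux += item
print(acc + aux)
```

101

item=-2: not odd, acc = 0+1 = 1; aux=-1
item=13: odd, acc = 1*2+13 = 15; aux=0
item=13: odd, acc = 15*2+13 = 43; aux=1
item=10: not odd, acc = 43+1 = 44; aux=11
item=2: not odd, acc = 44+1 = 45; aux=13
item=-3: odd, acc = 45*2+(-3) = 87; aux=14
acc+aux = 87+14 = 101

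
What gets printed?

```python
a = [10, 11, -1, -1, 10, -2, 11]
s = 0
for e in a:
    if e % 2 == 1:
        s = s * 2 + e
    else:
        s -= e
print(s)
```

-83

e=10: not odd, s = 0-10 = -10
e=11: odd, s = (-10)*2+11 = -9
e=-1: odd, s = (-9)*2+(-1) = -19
e=-1: odd, s = (-19)*2+(-1) = -39
e=10: not odd, s = (-39)-10 = -49
e=-2: not odd, s = (-49)-(-2) = -47
e=11: odd, s = (-47)*2+11 = -83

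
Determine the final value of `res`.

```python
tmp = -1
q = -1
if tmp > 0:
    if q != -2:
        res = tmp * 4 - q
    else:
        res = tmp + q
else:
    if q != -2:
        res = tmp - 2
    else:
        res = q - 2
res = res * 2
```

tmp=-1, q=-1
tmp > 0 is False; q != -2 is True
→ res = tmp - 2 = -3
res = (-3)*2 = -6

-6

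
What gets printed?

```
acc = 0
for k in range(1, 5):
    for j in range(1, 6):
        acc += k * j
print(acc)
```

k=1,j=1: acc = 0+1 = 1
k=1,j=2: acc = 1+2 = 3
k=1,j=3: acc = 3+3 = 6
k=1,j=4: acc = 6+4 = 10
k=1,j=5: acc = 10+5 = 15
k=2,j=1: acc = 15+2 = 17
k=2,j=2: acc = 17+4 = 21
k=2,j=3: acc = 21+6 = 27
k=2,j=4: acc = 27+8 = 35
k=2,j=5: acc = 35+10 = 45
k=3,j=1: acc = 45+3 = 48
k=3,j=2: acc = 48+6 = 54
k=3,j=3: acc = 54+9 = 63
k=3,j=4: acc = 63+12 = 75
k=3,j=5: acc = 75+15 = 90
k=4,j=1: acc = 90+4 = 94
k=4,j=2: acc = 94+8 = 102
k=4,j=3: acc = 102+12 = 114
k=4,j=4: acc = 114+16 = 130
k=4,j=5: acc = 130+20 = 150

150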